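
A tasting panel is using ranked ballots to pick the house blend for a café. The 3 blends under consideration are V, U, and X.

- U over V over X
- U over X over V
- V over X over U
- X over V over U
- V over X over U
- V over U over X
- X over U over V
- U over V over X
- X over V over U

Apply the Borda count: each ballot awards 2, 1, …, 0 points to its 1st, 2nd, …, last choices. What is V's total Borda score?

Borda scores:
  V: 1 + 0 + 2 + 1 + 2 + 2 + 0 + 1 + 1 = 10
  U: 2 + 2 + 0 + 0 + 0 + 1 + 1 + 2 + 0 = 8
  X: 0 + 1 + 1 + 2 + 1 + 0 + 2 + 0 + 2 = 9

10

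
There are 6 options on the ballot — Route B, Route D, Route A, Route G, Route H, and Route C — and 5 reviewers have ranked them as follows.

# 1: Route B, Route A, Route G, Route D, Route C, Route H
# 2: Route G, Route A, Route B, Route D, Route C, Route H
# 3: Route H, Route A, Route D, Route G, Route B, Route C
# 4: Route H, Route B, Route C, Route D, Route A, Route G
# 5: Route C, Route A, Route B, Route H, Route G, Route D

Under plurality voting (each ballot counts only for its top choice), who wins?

First-place vote totals:
  Route B: 1
  Route D: 0
  Route A: 0
  Route G: 1
  Route H: 2
  Route C: 1
Route H has the most first-place votes.

Route H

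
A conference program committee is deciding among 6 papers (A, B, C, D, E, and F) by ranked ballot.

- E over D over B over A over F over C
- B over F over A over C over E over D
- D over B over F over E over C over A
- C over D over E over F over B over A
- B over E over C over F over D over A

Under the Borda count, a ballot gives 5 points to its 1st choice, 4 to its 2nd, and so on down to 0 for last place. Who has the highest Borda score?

B

Borda scores:
  A: 2 + 3 + 0 + 0 + 0 = 5
  B: 3 + 5 + 4 + 1 + 5 = 18
  C: 0 + 2 + 1 + 5 + 3 = 11
  D: 4 + 0 + 5 + 4 + 1 = 14
  E: 5 + 1 + 2 + 3 + 4 = 15
  F: 1 + 4 + 3 + 2 + 2 = 12
B has the highest total.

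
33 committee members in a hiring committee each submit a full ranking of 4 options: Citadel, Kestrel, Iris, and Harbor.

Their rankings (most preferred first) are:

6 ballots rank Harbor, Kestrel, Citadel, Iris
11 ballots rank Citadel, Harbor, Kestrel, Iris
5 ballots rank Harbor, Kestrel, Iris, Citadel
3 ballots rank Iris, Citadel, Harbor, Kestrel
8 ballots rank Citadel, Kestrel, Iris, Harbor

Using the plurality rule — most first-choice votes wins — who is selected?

Citadel

First-place vote totals:
  Citadel: 19
  Kestrel: 0
  Iris: 3
  Harbor: 11
Citadel has the most first-place votes.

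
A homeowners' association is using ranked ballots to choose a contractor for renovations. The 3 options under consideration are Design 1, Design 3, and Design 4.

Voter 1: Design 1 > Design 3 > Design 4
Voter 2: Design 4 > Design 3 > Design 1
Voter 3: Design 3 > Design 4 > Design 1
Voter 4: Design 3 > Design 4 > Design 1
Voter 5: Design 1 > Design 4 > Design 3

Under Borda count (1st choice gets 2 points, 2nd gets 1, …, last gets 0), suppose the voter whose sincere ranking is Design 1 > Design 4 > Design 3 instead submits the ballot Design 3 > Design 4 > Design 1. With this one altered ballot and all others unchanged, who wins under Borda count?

Borda totals with the altered ballot: Design 1 2, Design 3 8, Design 4 5.
The winner is unchanged: still Design 3.

Design 3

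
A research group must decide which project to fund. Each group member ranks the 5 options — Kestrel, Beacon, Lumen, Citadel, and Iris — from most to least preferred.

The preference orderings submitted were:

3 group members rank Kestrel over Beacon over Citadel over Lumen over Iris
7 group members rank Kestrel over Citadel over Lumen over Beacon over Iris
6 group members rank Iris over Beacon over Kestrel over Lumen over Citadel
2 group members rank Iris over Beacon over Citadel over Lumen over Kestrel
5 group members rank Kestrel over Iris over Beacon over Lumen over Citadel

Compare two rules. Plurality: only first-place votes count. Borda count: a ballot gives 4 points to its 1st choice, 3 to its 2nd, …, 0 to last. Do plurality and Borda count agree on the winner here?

Yes

Plurality first-place counts: Kestrel 15, Beacon 0, Lumen 0, Citadel 0, Iris 8 → Kestrel.
Borda totals: Kestrel 72, Beacon 50, Lumen 30, Citadel 31, Iris 47 → Kestrel.
The two rules agree on Kestrel.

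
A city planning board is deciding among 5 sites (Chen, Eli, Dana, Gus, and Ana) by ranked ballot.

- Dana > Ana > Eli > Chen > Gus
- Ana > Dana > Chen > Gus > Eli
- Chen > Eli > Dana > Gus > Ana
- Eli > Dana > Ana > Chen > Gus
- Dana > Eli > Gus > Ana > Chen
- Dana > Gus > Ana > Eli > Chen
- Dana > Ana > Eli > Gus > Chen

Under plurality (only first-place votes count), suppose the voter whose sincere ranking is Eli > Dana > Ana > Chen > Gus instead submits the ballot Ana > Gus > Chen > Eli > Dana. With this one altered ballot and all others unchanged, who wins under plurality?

First-place totals with the altered ballot: Chen 1, Eli 0, Dana 4, Gus 0, Ana 2.
The winner is unchanged: still Dana.

Dana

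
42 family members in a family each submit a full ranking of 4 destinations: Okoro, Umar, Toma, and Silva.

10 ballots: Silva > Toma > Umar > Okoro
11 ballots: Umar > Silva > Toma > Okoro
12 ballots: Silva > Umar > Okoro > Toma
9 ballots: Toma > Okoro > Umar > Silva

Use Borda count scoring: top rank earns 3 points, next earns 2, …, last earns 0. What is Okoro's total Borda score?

30

Borda scores:
  Okoro: 10·0 + 11·0 + 12·1 + 9·2 = 30
  Umar: 10·1 + 11·3 + 12·2 + 9·1 = 76
  Toma: 10·2 + 11·1 + 12·0 + 9·3 = 58
  Silva: 10·3 + 11·2 + 12·3 + 9·0 = 88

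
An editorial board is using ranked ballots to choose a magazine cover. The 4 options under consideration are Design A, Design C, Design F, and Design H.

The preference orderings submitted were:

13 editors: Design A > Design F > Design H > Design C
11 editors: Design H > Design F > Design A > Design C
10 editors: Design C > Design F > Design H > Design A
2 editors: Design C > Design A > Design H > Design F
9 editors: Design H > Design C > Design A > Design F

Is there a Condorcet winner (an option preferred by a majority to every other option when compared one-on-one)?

No

Head-to-head results (45 voters total):
Design A vs Design C: Design A wins 24–21.
Design A vs Design F: Design A wins 24–21.
Design A vs Design H: Design H wins 30–15.
Design C vs Design F: Design F wins 24–21.
Design C vs Design H: Design H wins 33–12.
Design F vs Design H: Design F wins 23–22.
No candidate beats all others: Design A beats Design F beats Design H beats Design A, a majority cycle.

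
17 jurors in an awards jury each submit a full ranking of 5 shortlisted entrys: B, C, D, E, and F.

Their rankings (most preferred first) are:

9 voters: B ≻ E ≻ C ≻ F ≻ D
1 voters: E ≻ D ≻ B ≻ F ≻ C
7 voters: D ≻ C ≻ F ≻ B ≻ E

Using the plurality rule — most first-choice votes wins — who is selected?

B

First-place vote totals:
  B: 9
  C: 0
  D: 7
  E: 1
  F: 0
B has the most first-place votes.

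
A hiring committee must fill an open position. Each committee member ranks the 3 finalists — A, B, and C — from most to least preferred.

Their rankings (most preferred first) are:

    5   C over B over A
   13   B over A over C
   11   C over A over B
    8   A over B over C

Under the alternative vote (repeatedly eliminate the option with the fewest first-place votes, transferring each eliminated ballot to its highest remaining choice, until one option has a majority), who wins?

B

Round 1: C 16, B 13, A 8. A has the fewest and is eliminated.
Round 2: B 21, C 16. B has a majority.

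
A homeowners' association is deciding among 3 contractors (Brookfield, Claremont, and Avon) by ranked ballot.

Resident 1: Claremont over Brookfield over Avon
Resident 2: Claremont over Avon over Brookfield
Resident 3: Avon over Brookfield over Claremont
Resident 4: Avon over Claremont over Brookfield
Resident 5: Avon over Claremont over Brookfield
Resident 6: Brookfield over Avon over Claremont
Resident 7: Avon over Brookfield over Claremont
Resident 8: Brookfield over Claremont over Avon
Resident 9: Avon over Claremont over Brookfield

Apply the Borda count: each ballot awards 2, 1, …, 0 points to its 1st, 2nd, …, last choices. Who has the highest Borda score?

Borda scores:
  Brookfield: 1 + 0 + 1 + 0 + 0 + 2 + 1 + 2 + 0 = 7
  Claremont: 2 + 2 + 0 + 1 + 1 + 0 + 0 + 1 + 1 = 8
  Avon: 0 + 1 + 2 + 2 + 2 + 1 + 2 + 0 + 2 = 12
Avon has the highest total.

Avon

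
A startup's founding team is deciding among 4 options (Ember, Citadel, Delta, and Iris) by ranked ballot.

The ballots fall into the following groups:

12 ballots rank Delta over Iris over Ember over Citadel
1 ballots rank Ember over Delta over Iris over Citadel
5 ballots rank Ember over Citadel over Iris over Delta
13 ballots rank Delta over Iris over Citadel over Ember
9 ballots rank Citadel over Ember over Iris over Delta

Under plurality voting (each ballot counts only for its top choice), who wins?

Delta

First-place vote totals:
  Ember: 6
  Citadel: 9
  Delta: 25
  Iris: 0
Delta has the most first-place votes.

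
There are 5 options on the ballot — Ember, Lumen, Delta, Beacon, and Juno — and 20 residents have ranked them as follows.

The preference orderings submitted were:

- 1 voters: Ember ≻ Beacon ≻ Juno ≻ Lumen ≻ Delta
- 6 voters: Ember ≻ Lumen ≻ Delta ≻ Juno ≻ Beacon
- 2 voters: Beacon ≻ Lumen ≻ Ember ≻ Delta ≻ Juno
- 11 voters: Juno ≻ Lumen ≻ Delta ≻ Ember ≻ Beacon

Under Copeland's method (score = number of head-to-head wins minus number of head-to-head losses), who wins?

Juno

Pairwise results:
  Ember vs Lumen: Lumen wins 13–7.
  Ember vs Delta: Delta wins 11–9.
  Ember vs Beacon: Ember wins 18–2.
  Ember vs Juno: Juno wins 11–9.
  Lumen vs Delta: Lumen wins 20–0.
  Lumen vs Beacon: Lumen wins 17–3.
  Lumen vs Juno: Juno wins 12–8.
  Delta vs Beacon: Delta wins 17–3.
  Delta vs Juno: Juno wins 12–8.
  Beacon vs Juno: Juno wins 17–3.
Copeland scores (wins − losses):
  Ember: 1 − 3 = -2
  Lumen: 3 − 1 = 2
  Delta: 2 − 2 = 0
  Beacon: 0 − 4 = -4
  Juno: 4 − 0 = 4
Juno has the best Copeland score.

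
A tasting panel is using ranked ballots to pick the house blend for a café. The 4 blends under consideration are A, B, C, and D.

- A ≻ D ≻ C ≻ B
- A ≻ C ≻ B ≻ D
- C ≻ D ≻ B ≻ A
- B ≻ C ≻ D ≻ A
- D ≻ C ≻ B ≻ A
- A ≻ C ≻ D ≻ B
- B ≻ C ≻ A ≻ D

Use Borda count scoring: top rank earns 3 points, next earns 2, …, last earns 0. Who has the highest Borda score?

Borda scores:
  A: 3 + 3 + 0 + 0 + 0 + 3 + 1 = 10
  B: 0 + 1 + 1 + 3 + 1 + 0 + 3 = 9
  C: 1 + 2 + 3 + 2 + 2 + 2 + 2 = 14
  D: 2 + 0 + 2 + 1 + 3 + 1 + 0 = 9
C has the highest total.

C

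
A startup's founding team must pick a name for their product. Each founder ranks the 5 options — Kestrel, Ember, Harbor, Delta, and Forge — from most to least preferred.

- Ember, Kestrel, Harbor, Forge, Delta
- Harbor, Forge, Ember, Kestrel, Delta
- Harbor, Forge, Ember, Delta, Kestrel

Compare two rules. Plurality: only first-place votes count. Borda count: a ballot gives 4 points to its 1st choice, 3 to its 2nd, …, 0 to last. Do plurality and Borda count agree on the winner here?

Yes

Plurality first-place counts: Kestrel 0, Ember 1, Harbor 2, Delta 0, Forge 0 → Harbor.
Borda totals: Kestrel 4, Ember 8, Harbor 10, Delta 1, Forge 7 → Harbor.
The two rules agree on Harbor.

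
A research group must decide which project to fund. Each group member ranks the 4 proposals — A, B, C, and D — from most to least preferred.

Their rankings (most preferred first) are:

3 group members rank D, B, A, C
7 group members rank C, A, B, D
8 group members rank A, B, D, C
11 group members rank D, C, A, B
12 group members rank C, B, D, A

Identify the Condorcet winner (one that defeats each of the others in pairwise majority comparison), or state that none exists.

Head-to-head results (41 voters total):
A vs B: A wins 26–15.
A vs C: C wins 30–11.
A vs D: D wins 26–15.
B vs C: C wins 30–11.
B vs D: B wins 27–14.
C vs D: D wins 22–19.
No candidate beats all others: A beats B beats D beats A, a majority cycle.

No Condorcet winner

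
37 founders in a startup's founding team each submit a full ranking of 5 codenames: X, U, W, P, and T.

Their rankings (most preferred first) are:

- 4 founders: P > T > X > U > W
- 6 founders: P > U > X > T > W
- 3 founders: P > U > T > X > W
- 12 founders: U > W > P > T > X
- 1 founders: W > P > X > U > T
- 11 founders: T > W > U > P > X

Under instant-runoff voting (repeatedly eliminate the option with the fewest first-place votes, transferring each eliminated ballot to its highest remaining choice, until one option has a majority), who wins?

Round 1: P 13, U 12, T 11, W 1, X 0. X has the fewest and is eliminated.
Round 2: P 13, U 12, T 11, W 1. W has the fewest and is eliminated.
Round 3: P 14, U 12, T 11. T has the fewest and is eliminated.
Round 4: U 23, P 14. U has a majority.

U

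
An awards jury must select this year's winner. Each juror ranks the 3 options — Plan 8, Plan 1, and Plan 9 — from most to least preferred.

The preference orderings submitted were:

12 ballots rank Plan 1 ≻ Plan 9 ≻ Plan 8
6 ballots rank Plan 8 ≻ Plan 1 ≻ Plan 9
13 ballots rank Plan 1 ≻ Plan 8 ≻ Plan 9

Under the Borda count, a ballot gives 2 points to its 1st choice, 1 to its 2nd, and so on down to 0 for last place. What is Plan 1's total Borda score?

Borda scores:
  Plan 8: 12·0 + 6·2 + 13·1 = 25
  Plan 1: 12·2 + 6·1 + 13·2 = 56
  Plan 9: 12·1 + 6·0 + 13·0 = 12

56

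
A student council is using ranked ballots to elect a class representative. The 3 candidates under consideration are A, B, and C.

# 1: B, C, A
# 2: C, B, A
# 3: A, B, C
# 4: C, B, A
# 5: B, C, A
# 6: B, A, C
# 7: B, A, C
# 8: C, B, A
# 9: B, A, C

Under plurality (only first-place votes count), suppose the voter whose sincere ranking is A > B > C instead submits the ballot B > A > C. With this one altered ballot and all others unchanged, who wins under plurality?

First-place totals with the altered ballot: A 0, B 6, C 3.
The winner is unchanged: still B.

B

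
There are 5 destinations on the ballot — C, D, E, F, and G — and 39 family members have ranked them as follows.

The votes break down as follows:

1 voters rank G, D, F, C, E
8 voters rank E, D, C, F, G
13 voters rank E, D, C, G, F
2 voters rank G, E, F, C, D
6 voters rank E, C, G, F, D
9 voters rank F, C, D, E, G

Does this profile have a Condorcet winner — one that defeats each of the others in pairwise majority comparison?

Head-to-head results (39 voters total):
C vs D: D wins 22–17.
C vs E: E wins 29–10.
C vs F: C wins 27–12.
C vs G: C wins 36–3.
D vs E: E wins 29–10.
D vs F: D wins 22–17.
D vs G: D wins 30–9.
E vs F: E wins 29–10.
E vs G: E wins 36–3.
F vs G: G wins 22–17.
E beats each rival — C (29–10), D (29–10), F (29–10), G (36–3) — so E is the Condorcet winner.

Yes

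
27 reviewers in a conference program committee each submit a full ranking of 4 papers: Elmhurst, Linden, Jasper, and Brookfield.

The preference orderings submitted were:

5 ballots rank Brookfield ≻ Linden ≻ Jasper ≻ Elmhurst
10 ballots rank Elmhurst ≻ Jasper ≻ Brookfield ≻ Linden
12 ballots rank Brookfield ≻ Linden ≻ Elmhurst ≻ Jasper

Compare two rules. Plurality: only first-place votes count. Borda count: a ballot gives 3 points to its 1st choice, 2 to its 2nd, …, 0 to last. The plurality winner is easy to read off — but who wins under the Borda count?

Plurality first-place counts: Elmhurst 10, Linden 0, Jasper 0, Brookfield 17 → Brookfield.
Borda totals: Elmhurst 42, Linden 34, Jasper 25, Brookfield 61 → Brookfield.

Brookfield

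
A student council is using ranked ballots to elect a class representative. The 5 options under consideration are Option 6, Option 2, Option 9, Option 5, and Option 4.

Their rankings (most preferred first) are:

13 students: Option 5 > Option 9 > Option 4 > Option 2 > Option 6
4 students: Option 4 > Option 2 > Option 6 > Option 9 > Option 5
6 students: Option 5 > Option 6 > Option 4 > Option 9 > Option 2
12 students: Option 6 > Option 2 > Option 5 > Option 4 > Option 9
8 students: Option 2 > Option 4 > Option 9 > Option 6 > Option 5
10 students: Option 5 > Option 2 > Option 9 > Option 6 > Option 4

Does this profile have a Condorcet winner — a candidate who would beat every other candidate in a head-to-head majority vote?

Yes

Head-to-head results (53 voters total):
Option 6 vs Option 2: Option 2 wins 35–18.
Option 6 vs Option 9: Option 9 wins 31–22.
Option 6 vs Option 5: Option 5 wins 29–24.
Option 6 vs Option 4: Option 6 wins 28–25.
Option 2 vs Option 9: Option 2 wins 34–19.
Option 2 vs Option 5: Option 5 wins 29–24.
Option 2 vs Option 4: Option 2 wins 30–23.
Option 9 vs Option 5: Option 5 wins 41–12.
Option 9 vs Option 4: Option 4 wins 30–23.
Option 5 vs Option 4: Option 5 wins 41–12.
Option 5 beats each rival — Option 6 (29–24), Option 2 (29–24), Option 9 (41–12), Option 4 (41–12) — so Option 5 is the Condorcet winner.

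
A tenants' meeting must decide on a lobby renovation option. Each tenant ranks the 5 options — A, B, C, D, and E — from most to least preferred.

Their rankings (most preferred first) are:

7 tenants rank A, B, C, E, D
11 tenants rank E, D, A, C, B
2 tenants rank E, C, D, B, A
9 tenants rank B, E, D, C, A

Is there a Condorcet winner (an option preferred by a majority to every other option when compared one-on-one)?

No

Head-to-head results (29 voters total):
A vs B: A wins 18–11.
A vs C: A wins 18–11.
A vs D: D wins 22–7.
A vs E: E wins 22–7.
B vs C: B wins 16–13.
B vs D: B wins 16–13.
B vs E: B wins 16–13.
C vs D: D wins 20–9.
C vs E: E wins 22–7.
D vs E: E wins 29–0.
No candidate beats all others: A beats B beats D beats A, a majority cycle.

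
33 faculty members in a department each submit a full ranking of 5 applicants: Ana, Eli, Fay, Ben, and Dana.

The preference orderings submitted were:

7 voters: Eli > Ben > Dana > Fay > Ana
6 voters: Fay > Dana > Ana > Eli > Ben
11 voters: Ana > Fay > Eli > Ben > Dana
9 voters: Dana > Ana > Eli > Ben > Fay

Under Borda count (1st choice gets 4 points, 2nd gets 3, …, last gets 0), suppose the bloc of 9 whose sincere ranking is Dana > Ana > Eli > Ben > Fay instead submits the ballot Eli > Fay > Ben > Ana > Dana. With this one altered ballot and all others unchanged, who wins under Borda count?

Borda totals with the altered ballot: Ana 65, Eli 92, Fay 91, Ben 50, Dana 32.
The switch changes the winner from Ana to Eli.

Eli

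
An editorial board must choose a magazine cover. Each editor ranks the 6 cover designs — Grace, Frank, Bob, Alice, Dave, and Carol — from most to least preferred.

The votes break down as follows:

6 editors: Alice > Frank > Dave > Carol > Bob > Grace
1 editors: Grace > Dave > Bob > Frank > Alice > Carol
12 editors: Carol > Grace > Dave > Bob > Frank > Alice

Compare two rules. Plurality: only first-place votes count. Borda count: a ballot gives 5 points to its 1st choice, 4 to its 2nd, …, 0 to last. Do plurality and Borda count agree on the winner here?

Plurality first-place counts: Grace 1, Frank 0, Bob 0, Alice 6, Dave 0, Carol 12 → Carol.
Borda totals: Grace 53, Frank 38, Bob 33, Alice 31, Dave 58, Carol 72 → Carol.
The two rules agree on Carol.

Yes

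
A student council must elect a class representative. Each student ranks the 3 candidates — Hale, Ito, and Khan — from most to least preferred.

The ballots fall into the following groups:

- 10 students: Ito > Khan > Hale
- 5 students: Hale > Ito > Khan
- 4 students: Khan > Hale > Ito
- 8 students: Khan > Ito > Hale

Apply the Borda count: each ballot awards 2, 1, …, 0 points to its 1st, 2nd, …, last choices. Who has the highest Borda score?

Khan

Borda scores:
  Hale: 10·0 + 5·2 + 4·1 + 8·0 = 14
  Ito: 10·2 + 5·1 + 4·0 + 8·1 = 33
  Khan: 10·1 + 5·0 + 4·2 + 8·2 = 34
Khan has the highest total.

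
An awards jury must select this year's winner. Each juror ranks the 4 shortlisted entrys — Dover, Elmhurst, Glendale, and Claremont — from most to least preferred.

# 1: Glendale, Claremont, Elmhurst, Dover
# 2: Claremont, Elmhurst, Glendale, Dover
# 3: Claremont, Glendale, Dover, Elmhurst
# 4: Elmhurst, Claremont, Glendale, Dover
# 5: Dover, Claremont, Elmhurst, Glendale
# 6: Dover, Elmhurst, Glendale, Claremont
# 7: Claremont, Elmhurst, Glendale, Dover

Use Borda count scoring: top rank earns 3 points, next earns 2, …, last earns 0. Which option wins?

Borda scores:
  Dover: 0 + 0 + 1 + 0 + 3 + 3 + 0 = 7
  Elmhurst: 1 + 2 + 0 + 3 + 1 + 2 + 2 = 11
  Glendale: 3 + 1 + 2 + 1 + 0 + 1 + 1 = 9
  Claremont: 2 + 3 + 3 + 2 + 2 + 0 + 3 = 15
Claremont has the highest total.

Claremont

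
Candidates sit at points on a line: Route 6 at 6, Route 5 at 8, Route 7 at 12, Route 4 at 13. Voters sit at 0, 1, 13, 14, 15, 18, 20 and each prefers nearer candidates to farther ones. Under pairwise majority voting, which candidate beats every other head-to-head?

With single-peaked preferences on a line, the Condorcet winner is the candidate closest to the median voter.
The median voter (position 14) is closest to Route 4 at 13.
Check: Route 4 vs Route 6 — voters closer to Route 4: 5 of 7.

Route 4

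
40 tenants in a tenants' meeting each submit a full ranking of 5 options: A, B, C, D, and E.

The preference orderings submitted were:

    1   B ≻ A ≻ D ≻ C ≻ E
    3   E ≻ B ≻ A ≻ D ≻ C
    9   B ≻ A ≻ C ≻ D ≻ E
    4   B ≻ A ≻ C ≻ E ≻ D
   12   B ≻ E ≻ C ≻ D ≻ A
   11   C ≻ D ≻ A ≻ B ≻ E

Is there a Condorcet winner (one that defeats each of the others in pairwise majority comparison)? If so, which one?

B

Head-to-head results (40 voters total):
A vs B: B wins 29–11.
A vs C: C wins 23–17.
A vs D: D wins 23–17.
A vs E: A wins 25–15.
B vs C: B wins 29–11.
B vs D: B wins 29–11.
B vs E: B wins 37–3.
C vs D: C wins 36–4.
C vs E: C wins 25–15.
D vs E: D wins 21–19.
B beats each rival — A (29–11), C (29–11), D (29–11), E (37–3) — so B is the Condorcet winner.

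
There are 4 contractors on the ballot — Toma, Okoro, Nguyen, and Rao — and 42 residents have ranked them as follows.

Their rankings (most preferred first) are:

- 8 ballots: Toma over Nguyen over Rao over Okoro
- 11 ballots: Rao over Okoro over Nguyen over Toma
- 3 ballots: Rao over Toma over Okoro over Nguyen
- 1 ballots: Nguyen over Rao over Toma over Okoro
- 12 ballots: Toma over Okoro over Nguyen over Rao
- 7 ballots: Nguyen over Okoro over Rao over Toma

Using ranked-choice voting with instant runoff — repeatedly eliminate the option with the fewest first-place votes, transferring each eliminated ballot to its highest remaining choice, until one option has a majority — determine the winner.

Round 1: Toma 20, Rao 14, Nguyen 8, Okoro 0. Okoro has the fewest and is eliminated.
Round 2: Toma 20, Rao 14, Nguyen 8. Nguyen has the fewest and is eliminated.
Round 3: Rao 22, Toma 20. Rao has a majority.

Rao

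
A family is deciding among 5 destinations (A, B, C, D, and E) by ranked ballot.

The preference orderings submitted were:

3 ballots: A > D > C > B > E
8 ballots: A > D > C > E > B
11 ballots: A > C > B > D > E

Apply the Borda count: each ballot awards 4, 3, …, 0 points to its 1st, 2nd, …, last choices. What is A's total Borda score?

Borda scores:
  A: 3·4 + 8·4 + 11·4 = 88
  B: 3·1 + 8·0 + 11·2 = 25
  C: 3·2 + 8·2 + 11·3 = 55
  D: 3·3 + 8·3 + 11·1 = 44
  E: 3·0 + 8·1 + 11·0 = 8

88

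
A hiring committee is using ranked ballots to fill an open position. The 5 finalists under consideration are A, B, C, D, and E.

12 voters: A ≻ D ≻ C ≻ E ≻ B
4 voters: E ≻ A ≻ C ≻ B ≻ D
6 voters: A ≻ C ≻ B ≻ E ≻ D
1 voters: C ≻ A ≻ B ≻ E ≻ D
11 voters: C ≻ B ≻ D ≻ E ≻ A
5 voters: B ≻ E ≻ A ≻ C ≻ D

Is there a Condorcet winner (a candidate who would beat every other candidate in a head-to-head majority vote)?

Head-to-head results (39 voters total):
A vs B: A wins 23–16.
A vs C: A wins 27–12.
A vs D: A wins 28–11.
A vs E: E wins 20–19.
B vs C: C wins 34–5.
B vs D: B wins 27–12.
B vs E: B wins 23–16.
C vs D: C wins 27–12.
C vs E: C wins 30–9.
D vs E: D wins 23–16.
No candidate beats all others: A beats B beats E beats A, a majority cycle.

No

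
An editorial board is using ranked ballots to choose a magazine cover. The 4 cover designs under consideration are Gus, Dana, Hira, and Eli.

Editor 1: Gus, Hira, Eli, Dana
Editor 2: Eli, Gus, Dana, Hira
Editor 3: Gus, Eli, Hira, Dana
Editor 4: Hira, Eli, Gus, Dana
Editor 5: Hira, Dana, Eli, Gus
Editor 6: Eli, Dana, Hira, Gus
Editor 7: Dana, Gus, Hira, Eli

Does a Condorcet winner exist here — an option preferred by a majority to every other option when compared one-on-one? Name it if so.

No Condorcet winner

Head-to-head results (7 voters total):
Gus vs Dana: Gus wins 4–3.
Gus vs Hira: Gus wins 4–3.
Gus vs Eli: Eli wins 4–3.
Dana vs Hira: Hira wins 4–3.
Dana vs Eli: Eli wins 5–2.
Hira vs Eli: Hira wins 4–3.
No candidate beats all others: Gus beats Hira beats Eli beats Gus, a majority cycle.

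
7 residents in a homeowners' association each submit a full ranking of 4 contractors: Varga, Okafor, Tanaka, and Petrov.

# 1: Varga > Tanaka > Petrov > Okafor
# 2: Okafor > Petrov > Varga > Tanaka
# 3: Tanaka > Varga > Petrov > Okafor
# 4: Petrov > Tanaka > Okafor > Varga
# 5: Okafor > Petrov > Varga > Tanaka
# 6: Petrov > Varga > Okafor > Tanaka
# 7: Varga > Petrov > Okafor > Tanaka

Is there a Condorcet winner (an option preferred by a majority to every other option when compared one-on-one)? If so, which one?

Petrov

Head-to-head results (7 voters total):
Varga vs Okafor: Varga wins 4–3.
Varga vs Tanaka: Varga wins 5–2.
Varga vs Petrov: Petrov wins 4–3.
Okafor vs Tanaka: Okafor wins 4–3.
Okafor vs Petrov: Petrov wins 5–2.
Tanaka vs Petrov: Petrov wins 5–2.
Petrov beats each rival — Varga (4–3), Okafor (5–2), Tanaka (5–2) — so Petrov is the Condorcet winner.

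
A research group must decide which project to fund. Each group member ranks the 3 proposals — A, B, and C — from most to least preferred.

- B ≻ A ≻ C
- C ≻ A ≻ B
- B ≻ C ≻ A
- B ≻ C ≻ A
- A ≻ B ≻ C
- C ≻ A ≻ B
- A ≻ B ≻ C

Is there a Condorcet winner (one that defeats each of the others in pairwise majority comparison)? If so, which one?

No Condorcet winner

Head-to-head results (7 voters total):
A vs B: A wins 4–3.
A vs C: C wins 4–3.
B vs C: B wins 5–2.
No candidate beats all others: A beats B beats C beats A, a majority cycle.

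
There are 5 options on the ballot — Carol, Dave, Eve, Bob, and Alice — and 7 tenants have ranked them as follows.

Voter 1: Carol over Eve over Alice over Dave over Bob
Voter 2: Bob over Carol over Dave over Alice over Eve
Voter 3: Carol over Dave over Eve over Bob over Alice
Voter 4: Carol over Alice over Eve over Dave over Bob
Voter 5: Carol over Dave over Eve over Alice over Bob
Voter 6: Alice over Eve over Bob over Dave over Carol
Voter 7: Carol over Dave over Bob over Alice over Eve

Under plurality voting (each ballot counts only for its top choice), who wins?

Carol

First-place vote totals:
  Carol: 5
  Dave: 0
  Eve: 0
  Bob: 1
  Alice: 1
Carol has the most first-place votes.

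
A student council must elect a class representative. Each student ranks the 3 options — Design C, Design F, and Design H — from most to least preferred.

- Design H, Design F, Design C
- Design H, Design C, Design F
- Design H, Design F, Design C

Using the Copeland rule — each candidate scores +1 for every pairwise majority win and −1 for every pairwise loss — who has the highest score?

Design H

Pairwise results:
  Design C vs Design F: Design F wins 2–1.
  Design C vs Design H: Design H wins 3–0.
  Design F vs Design H: Design H wins 3–0.
Copeland scores (wins − losses):
  Design C: 0 − 2 = -2
  Design F: 1 − 1 = 0
  Design H: 2 − 0 = 2
Design H has the best Copeland score.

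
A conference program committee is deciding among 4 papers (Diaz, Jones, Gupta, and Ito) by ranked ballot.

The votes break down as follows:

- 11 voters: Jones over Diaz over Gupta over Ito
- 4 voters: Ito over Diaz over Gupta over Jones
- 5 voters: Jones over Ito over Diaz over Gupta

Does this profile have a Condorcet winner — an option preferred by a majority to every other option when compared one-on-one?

Head-to-head results (20 voters total):
Diaz vs Jones: Jones wins 16–4.
Diaz vs Gupta: Diaz wins 20–0.
Diaz vs Ito: Diaz wins 11–9.
Jones vs Gupta: Jones wins 16–4.
Jones vs Ito: Jones wins 16–4.
Gupta vs Ito: Gupta wins 11–9.
Jones beats each rival — Diaz (16–4), Gupta (16–4), Ito (16–4) — so Jones is the Condorcet winner.

Yes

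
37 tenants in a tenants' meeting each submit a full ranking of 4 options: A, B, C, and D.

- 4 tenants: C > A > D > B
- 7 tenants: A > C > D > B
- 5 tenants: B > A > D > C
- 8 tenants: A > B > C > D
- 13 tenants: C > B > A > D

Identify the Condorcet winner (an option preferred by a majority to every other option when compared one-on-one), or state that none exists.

A

Head-to-head results (37 voters total):
A vs B: A wins 19–18.
A vs C: A wins 20–17.
A vs D: A wins 37–0.
B vs C: C wins 24–13.
B vs D: B wins 26–11.
C vs D: C wins 32–5.
A beats each rival — B (19–18), C (20–17), D (37–0) — so A is the Condorcet winner.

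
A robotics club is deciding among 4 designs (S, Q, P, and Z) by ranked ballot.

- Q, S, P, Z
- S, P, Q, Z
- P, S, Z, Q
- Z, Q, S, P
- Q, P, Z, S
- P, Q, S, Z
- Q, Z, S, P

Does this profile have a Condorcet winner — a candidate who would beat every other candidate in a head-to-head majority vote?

Yes

Head-to-head results (7 voters total):
S vs Q: Q wins 5–2.
S vs P: S wins 4–3.
S vs Z: S wins 4–3.
Q vs P: Q wins 4–3.
Q vs Z: Q wins 5–2.
P vs Z: P wins 5–2.
Q beats each rival — S (5–2), P (4–3), Z (5–2) — so Q is the Condorcet winner.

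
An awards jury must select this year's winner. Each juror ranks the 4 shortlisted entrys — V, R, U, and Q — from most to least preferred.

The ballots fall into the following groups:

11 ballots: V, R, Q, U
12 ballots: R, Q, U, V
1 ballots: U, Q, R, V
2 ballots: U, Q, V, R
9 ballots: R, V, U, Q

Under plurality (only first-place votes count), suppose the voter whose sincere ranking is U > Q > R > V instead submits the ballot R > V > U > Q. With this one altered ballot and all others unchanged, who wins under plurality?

First-place totals with the altered ballot: V 11, R 22, U 2, Q 0.
The winner is unchanged: still R.

R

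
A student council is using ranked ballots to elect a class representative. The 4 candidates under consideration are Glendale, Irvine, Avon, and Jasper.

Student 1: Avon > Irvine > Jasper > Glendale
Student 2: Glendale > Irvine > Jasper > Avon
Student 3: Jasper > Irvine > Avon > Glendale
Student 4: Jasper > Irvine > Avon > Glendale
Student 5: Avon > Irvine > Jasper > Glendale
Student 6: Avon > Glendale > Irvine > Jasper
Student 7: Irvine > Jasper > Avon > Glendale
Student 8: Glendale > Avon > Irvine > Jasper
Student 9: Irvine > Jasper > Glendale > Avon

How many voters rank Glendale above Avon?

3

Ballots ranking Glendale above Avon: 3.
Ballots ranking Avon above Glendale: 6.
So 3 of 9 voters prefer Glendale to Avon.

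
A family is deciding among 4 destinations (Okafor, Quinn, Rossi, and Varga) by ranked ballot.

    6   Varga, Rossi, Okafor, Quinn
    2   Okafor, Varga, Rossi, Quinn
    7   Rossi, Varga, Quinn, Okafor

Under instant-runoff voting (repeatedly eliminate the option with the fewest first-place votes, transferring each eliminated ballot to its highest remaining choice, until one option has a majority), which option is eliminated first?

Round 1: Rossi 7, Varga 6, Okafor 2, Quinn 0. Quinn has the fewest and is eliminated.
Round 2: Rossi 7, Varga 6, Okafor 2. Okafor has the fewest and is eliminated.
Round 3: Varga 8, Rossi 7. Varga has a majority.

Quinn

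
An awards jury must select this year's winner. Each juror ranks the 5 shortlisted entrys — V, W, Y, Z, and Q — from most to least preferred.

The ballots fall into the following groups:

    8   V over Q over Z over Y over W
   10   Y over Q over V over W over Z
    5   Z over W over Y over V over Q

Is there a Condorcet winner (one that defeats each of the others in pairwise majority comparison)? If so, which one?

There is no Condorcet winner

Head-to-head results (23 voters total):
V vs W: V wins 18–5.
V vs Y: Y wins 15–8.
V vs Z: V wins 18–5.
V vs Q: V wins 13–10.
W vs Y: Y wins 18–5.
W vs Z: Z wins 13–10.
W vs Q: Q wins 18–5.
Y vs Z: Z wins 13–10.
Y vs Q: Y wins 15–8.
Z vs Q: Q wins 18–5.
No candidate beats all others: V beats Z beats Y beats V, a majority cycle.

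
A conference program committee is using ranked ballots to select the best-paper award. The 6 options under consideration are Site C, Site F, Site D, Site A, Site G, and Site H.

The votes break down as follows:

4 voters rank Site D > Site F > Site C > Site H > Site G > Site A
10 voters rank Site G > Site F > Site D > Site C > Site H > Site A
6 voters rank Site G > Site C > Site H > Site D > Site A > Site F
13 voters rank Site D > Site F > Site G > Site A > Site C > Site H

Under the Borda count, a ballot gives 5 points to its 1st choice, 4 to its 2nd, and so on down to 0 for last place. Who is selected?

Borda scores:
  Site C: 4·3 + 10·2 + 6·4 + 13·1 = 69
  Site F: 4·4 + 10·4 + 6·0 + 13·4 = 108
  Site D: 4·5 + 10·3 + 6·2 + 13·5 = 127
  Site A: 4·0 + 10·0 + 6·1 + 13·2 = 32
  Site G: 4·1 + 10·5 + 6·5 + 13·3 = 123
  Site H: 4·2 + 10·1 + 6·3 + 13·0 = 36
Site D has the highest total.

Site D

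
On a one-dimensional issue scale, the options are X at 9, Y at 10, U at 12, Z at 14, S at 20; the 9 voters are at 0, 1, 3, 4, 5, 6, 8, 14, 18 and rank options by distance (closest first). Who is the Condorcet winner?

With single-peaked preferences on a line, the Condorcet winner is the candidate closest to the median voter.
The median voter (position 5) is closest to X at 9.
Check: X vs Z — voters closer to X: 7 of 9.

X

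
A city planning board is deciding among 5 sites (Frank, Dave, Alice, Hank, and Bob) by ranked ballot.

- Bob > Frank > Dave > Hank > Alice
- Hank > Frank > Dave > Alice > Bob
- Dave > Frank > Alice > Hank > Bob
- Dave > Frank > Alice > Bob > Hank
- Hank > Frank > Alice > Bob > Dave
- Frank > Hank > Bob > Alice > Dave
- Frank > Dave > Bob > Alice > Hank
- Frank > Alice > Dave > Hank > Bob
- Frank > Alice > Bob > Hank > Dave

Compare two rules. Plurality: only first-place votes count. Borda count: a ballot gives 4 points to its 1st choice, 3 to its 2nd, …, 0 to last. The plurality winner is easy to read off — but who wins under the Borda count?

Plurality first-place counts: Frank 4, Dave 2, Alice 0, Hank 2, Bob 1 → Frank.
Borda totals: Frank 31, Dave 17, Alice 15, Hank 15, Bob 12 → Frank.

Frank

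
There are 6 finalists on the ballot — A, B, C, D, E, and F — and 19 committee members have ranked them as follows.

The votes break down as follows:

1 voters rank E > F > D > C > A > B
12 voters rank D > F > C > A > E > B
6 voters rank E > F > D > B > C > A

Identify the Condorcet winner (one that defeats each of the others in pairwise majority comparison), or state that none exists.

D

Head-to-head results (19 voters total):
A vs B: A wins 13–6.
A vs C: C wins 19–0.
A vs D: D wins 19–0.
A vs E: A wins 12–7.
A vs F: F wins 19–0.
B vs C: C wins 13–6.
B vs D: D wins 19–0.
B vs E: E wins 19–0.
B vs F: F wins 19–0.
C vs D: D wins 19–0.
C vs E: C wins 12–7.
C vs F: F wins 19–0.
D vs E: D wins 12–7.
D vs F: D wins 12–7.
E vs F: F wins 12–7.
D beats each rival — A (19–0), B (19–0), C (19–0), E (12–7), F (12–7) — so D is the Condorcet winner.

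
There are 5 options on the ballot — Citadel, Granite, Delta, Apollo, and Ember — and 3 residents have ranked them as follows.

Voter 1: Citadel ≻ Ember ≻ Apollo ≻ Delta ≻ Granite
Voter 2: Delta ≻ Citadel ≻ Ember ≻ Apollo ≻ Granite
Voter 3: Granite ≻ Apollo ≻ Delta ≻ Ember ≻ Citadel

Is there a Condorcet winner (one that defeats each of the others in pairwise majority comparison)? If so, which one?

Head-to-head results (3 voters total):
Citadel vs Granite: Citadel wins 2–1.
Citadel vs Delta: Delta wins 2–1.
Citadel vs Apollo: Citadel wins 2–1.
Citadel vs Ember: Citadel wins 2–1.
Granite vs Delta: Delta wins 2–1.
Granite vs Apollo: Apollo wins 2–1.
Granite vs Ember: Ember wins 2–1.
Delta vs Apollo: Apollo wins 2–1.
Delta vs Ember: Delta wins 2–1.
Apollo vs Ember: Ember wins 2–1.
No candidate beats all others: Citadel beats Apollo beats Delta beats Citadel, a majority cycle.

There is no Condorcet winner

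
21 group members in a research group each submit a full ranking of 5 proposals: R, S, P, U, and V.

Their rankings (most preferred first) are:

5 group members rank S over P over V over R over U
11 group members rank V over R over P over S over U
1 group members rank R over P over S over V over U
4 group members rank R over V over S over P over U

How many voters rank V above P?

Ballots ranking V above P: 11+4 = 15.
Ballots ranking P above V: 5+1 = 6.
So 15 of 21 voters prefer V to P.

15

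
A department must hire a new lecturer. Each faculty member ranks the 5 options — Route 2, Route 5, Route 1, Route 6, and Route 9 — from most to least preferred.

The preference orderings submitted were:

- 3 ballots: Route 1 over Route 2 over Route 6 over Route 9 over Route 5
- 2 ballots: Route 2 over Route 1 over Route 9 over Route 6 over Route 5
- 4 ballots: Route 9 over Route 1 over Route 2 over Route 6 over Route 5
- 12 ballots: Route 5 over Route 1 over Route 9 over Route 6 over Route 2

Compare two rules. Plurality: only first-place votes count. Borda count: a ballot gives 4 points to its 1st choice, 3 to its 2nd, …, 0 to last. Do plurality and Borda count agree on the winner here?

No

Plurality first-place counts: Route 2 2, Route 5 12, Route 1 3, Route 6 0, Route 9 4 → Route 5.
Borda totals: Route 2 25, Route 5 48, Route 1 66, Route 6 24, Route 9 47 → Route 1.
The two rules disagree: plurality picks Route 5, Borda picks Route 1.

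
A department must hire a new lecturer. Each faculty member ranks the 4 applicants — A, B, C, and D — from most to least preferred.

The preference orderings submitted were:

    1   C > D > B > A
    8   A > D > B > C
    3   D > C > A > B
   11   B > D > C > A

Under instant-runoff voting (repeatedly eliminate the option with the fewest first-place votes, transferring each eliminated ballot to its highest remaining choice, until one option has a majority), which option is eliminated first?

C

Round 1: B 11, A 8, D 3, C 1. C has the fewest and is eliminated.
Round 2: B 11, A 8, D 4. D has the fewest and is eliminated.
Round 3: B 12, A 11. B has a majority.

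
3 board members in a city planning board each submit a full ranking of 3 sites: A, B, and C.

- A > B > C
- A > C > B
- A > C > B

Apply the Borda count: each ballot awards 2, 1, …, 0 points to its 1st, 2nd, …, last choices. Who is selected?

A

Borda scores:
  A: 2 + 2 + 2 = 6
  B: 1 + 0 + 0 = 1
  C: 0 + 1 + 1 = 2
A has the highest total.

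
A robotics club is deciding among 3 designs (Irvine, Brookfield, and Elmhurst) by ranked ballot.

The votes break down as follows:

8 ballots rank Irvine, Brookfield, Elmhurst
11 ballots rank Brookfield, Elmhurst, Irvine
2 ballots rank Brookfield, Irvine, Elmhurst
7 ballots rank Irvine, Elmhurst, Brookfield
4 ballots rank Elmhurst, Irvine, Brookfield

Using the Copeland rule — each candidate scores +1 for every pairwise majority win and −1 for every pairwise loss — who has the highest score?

Pairwise results:
  Irvine vs Brookfield: Irvine wins 19–13.
  Irvine vs Elmhurst: Irvine wins 17–15.
  Brookfield vs Elmhurst: Brookfield wins 21–11.
Copeland scores (wins − losses):
  Irvine: 2 − 0 = 2
  Brookfield: 1 − 1 = 0
  Elmhurst: 0 − 2 = -2
Irvine has the best Copeland score.

Irvine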